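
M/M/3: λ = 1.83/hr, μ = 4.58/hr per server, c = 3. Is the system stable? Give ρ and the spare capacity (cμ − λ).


Total capacity cμ = 3·4.58 = 13.74/hr
ρ = λ/(cμ) = 1.83/13.74 = 0.1332
Stable ⇔ ρ < 1: YES
Spare capacity = cμ − λ = 13.74 − 1.83 = 11.91/hr

Final: ρ = 0.1332; stable; margin = 11.91/hr


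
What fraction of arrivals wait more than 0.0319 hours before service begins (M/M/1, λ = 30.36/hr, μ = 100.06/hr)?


ρ = 30.36/100.06 = 0.3034
P(Wq > t) = ρ·e^{−(μ−λ)t} = 0.3034·e^{−2.2234}
= 0.3034·0.108237 = 0.032841

Final: 0.032841


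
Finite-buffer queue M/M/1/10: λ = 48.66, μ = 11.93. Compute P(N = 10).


ρ = λ/μ = 48.66/11.93 = 4.0788
P_K = (1−ρ)ρ^K/(1−ρ^(K+1)) = (-3.0788·1274431.828381)/(1 − 5198143.568235)
= -3923711.739853/-5198142.568235 = 0.754830

Final: 0.754830


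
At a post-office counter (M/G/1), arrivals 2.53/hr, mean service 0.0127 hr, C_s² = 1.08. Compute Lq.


ρ = λ·E[S] = 2.53·0.0127 = 0.03213
Lq = ρ²(1+C_s²)/(2(1−ρ)) = 0.001032·(1+1.08)/(2·0.9679)
= 0.001032·2.0800/1.9357 = 0.001109

Final: 0.001109


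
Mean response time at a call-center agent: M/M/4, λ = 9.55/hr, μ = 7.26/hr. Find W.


a = 1.3154; ρ = 0.3289; P₀ = 0.266963
Lq = P₀·a^c·ρ/(c!(1−ρ)²) = 0.02432
Wq = Lq/λ = 0.02432/9.55 = 0.002546 hr
W = Wq + 1/μ = 0.002546 + 0.13774 = 0.14029 hr

Final: 0.14029 hr


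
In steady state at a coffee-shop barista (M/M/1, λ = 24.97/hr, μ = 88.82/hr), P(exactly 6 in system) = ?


ρ = 24.97/88.82 = 0.2811
P_n = (1−ρ)·ρ^n = (1 − 0.2811)·0.2811^6 = 0.7189·0.0004937 = 0.0003549

Final: 0.0003549


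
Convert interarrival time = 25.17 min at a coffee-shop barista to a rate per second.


λ = 1/(interarrival time) in consistent units.
1 second = 0.0166667 min, so λ = 0.0166667/25.17 = 0.0006622 per second

Final: 0.0006622 /sec


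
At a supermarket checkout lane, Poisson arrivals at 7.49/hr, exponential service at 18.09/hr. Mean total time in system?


W = 1/(μ−λ) = 1/(18.09 − 7.49) = 1/10.60 = 0.09434 hr

Final: 0.09434 hr


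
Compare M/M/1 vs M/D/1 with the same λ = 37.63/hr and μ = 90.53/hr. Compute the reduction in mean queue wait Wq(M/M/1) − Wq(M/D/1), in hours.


ρ = 37.63/90.53 = 0.4157
Wq(M/M/1) = ρ/(μ−λ) = 0.4157/52.90 = 0.007858 hr
Wq(M/D/1) = ρ/(2(μ−λ)) = 0.003929 hr
Savings = 0.007858 − 0.003929 = 0.003929 hr

Final: 0.003929 hr


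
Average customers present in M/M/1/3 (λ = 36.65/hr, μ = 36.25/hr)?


ρ = 36.65/36.25 = 1.0110
L = ρ[1 − (K+1)ρ^K + Kρ^(K+1)] / [(1−ρ)(1−ρ^(K+1))]
Numerator: 1.0110·(1 − 4·1.033470 + 3·1.044874) = 0.0007495
Denominator: (-0.01103)·(-0.044874) = 0.0004952
L = 0.0007495/0.0004952 = 1.5137

Final: 1.5137


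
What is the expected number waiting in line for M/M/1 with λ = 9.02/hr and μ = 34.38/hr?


ρ = 9.02/34.38 = 0.2624
Lq = ρ²/(1−ρ) = 0.06883/0.7376 = 0.09332

Final: 0.09332


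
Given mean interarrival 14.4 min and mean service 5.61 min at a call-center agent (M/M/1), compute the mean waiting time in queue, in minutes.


λ = 60/14.4 = 4.1667 /hr
μ = 60/5.61 = 10.6952 /hr
ρ = λ/μ = 4.1667/10.6952 = 0.3896
Wq = ρ/(μ−λ) = 0.3896/(10.6952−4.1667) = 0.05967 hr
In minutes: 0.05967·60 = 3.580 min

Final: 3.580 min


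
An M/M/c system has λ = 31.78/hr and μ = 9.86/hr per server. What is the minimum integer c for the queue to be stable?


Stability requires cμ > λ ⇔ c > λ/μ.
λ/μ = 31.78/9.86 = 3.2231
Minimum integer c = ⌊3.2231⌋ + 1 = 4
Check: 4·9.86 = 39.44 > 31.78, while 3·9.86 = 29.58 ≤ 31.78

Final: 4 servers


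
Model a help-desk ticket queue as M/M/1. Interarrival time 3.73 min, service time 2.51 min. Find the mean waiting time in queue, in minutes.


λ = 60/3.73 = 16.0858 /hr
μ = 60/2.51 = 23.9044 /hr
ρ = λ/μ = 16.0858/23.9044 = 0.6729
Wq = ρ/(μ−λ) = 0.6729/(23.9044−16.0858) = 0.08607 hr
In minutes: 0.08607·60 = 5.164 min

Final: 5.164 min


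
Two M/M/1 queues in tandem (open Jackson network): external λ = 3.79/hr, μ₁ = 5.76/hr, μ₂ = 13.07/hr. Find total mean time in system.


Each node sees arrival rate λ = 3.79/hr (tandem ⇒ throughput preserved).
W₁ = 1/(μ₁−λ) = 1/(5.76−3.79) = 0.50761 hr
W₂ = 1/(μ₂−λ) = 1/(13.07−3.79) = 0.10776 hr
W_total = W₁ + W₂ = 0.50761 + 0.10776 = 0.61537 hr

Final: 0.61537 hr


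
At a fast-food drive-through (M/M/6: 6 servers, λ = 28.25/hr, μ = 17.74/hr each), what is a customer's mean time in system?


a = 1.5924; ρ = 0.2654; P₀ = 0.203353
Lq = P₀·a^c·ρ/(c!(1−ρ)²) = 0.002265
Wq = Lq/λ = 0.002265/28.25 = 0.00008019 hr
W = Wq + 1/μ = 0.00008019 + 0.05637 = 0.05645 hr

Final: 0.05645 hr


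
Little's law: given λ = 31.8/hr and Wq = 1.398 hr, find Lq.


Lq = λWq = 31.8·1.398 = 44.4564

Final: 44.4564


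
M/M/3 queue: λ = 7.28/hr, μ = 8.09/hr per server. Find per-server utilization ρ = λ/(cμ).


ρ = λ/(cμ) = 7.28/(3·8.09) = 7.28/24.27 = 0.3000

Final: 0.3000


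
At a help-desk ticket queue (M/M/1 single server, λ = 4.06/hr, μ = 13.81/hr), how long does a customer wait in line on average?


ρ = 4.06/13.81 = 0.2940
Wq = ρ/(μ−λ) = 0.2940/(13.81 − 4.06) = 0.2940/9.75 = 0.03015 hr

Final: 0.03015 hr


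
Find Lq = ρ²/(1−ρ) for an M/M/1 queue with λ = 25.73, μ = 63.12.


ρ = 25.73/63.12 = 0.4076
Lq = ρ²/(1−ρ) = 0.1662/0.5924 = 0.2805

Final: 0.2805


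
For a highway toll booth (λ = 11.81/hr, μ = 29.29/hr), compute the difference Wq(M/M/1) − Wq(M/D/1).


ρ = 11.81/29.29 = 0.4032
Wq(M/M/1) = ρ/(μ−λ) = 0.4032/17.48 = 0.02307 hr
Wq(M/D/1) = ρ/(2(μ−λ)) = 0.01153 hr
Savings = 0.02307 − 0.01153 = 0.01153 hr

Final: 0.01153 hr


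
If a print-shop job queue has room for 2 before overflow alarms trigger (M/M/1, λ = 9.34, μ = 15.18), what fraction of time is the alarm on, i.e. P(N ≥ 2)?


ρ = 9.34/15.18 = 0.6153
P(N ≥ n) = ρ^n = 0.6153^2 = 0.378573

Final: 0.378573


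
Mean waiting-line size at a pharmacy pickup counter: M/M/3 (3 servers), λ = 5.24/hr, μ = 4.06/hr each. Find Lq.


a = λ/μ = 1.2906; ρ = a/3 = 0.4302
P₀ = 0.266498
Lq = P₀·a^c·ρ / (c!·(1−ρ)²) = 0.266498·2.14989·0.4302/(6·0.32466)
= 0.12654

Final: 0.12654


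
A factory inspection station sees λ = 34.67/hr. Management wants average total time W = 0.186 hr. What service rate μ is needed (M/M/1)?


W = 1/(μ−λ) ⇒ μ − λ = 1/W = 1/0.186 = 5.3763
μ = λ + 1/W = 34.67 + 5.3763 = 40.0463 per hr

Final: 40.0463 /hr


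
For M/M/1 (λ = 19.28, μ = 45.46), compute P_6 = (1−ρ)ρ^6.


ρ = 19.28/45.46 = 0.4241
P_n = (1−ρ)·ρ^n = (1 − 0.4241)·0.4241^6 = 0.5759·0.005819 = 0.003351

Final: 0.003351


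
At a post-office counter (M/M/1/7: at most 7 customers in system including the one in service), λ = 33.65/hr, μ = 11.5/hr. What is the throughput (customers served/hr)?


ρ = 2.9261; P_K = (1−ρ)ρ^7/(1−ρ^8) = 0.658369
λ_eff = λ(1 − P_K) = 33.65·(1 − 0.658369) = 33.65·0.341631 = 11.4959 /hr

Final: 11.4959 /hr


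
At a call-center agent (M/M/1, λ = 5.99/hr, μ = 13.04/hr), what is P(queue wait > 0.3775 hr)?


ρ = 5.99/13.04 = 0.4594
P(Wq > t) = ρ·e^{−(μ−λ)t} = 0.4594·e^{−2.6614}
= 0.4594·0.069852 = 0.032087

Final: 0.032087


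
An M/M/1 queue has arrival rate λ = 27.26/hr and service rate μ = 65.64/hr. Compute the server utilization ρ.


ρ = λ/μ = 27.26/65.64 = 0.4153

Final: 0.4153


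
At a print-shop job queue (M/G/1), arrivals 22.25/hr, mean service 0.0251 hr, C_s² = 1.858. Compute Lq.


ρ = λ·E[S] = 22.25·0.0251 = 0.5585
Lq = ρ²(1+C_s²)/(2(1−ρ)) = 0.3119·(1+1.858)/(2·0.4415)
= 0.3119·2.8580/0.8830 = 1.00945

Final: 1.00945


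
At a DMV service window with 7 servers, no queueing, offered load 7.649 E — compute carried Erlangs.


B(7,7.649) = 0.287989 (Erlang-B)
Carried load = a(1 − B) = 7.649·(1 − 0.287989) = 7.649·0.712011 = 5.4462 E

Final: 5.4462 Erlangs


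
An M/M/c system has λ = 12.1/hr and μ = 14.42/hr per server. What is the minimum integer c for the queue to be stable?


Stability requires cμ > λ ⇔ c > λ/μ.
λ/μ = 12.1/14.42 = 0.8391
Minimum integer c = ⌊0.8391⌋ + 1 = 1
Check: 1·14.42 = 14.42 > 12.1, while 0·14.42 = 0.00 ≤ 12.1

Final: 1 servers


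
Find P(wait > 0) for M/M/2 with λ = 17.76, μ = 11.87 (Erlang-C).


a = λ/μ = 1.4962; ρ = a/2 = 0.7481
P₀ = 0.144096 (from M/M/c formula)
C(c,a) = [a^c/(c!(1−ρ))]·P₀ = [2.23864/(2·0.2519)]·0.144096
= 4.44359·0.144096 = 0.640305

Final: 0.640305


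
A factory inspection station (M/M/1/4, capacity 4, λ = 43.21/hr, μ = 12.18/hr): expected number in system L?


ρ = 43.21/12.18 = 3.5476
L = ρ[1 − (K+1)ρ^K + Kρ^(K+1)] / [(1−ρ)(1−ρ^(K+1))]
Numerator: 3.5476·(1 − 5·158.397350 + 4·561.933457) = 5167.983673
Denominator: (-2.5476)·(-560.933457) = 1429.044759
L = 5167.983673/1429.044759 = 3.6164

Final: 3.6164


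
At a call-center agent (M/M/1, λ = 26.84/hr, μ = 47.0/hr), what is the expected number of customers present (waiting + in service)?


ρ = λ/μ = 26.84/47.0 = 0.5711
L = ρ/(1−ρ) = 0.5711/(1 − 0.5711) = 0.5711/0.4289 = 1.3313

Final: 1.3313


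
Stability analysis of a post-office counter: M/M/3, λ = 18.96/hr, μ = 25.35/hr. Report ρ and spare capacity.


Total capacity cμ = 3·25.35 = 76.05/hr
ρ = λ/(cμ) = 18.96/76.05 = 0.2493
Stable ⇔ ρ < 1: YES
Spare capacity = cμ − λ = 76.05 − 18.96 = 57.09/hr

Final: ρ = 0.2493; stable; margin = 57.09/hr


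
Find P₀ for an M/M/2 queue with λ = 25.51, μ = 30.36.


a = λ/μ = 25.51/30.36 = 0.8403; ρ = a/c = 0.4201
Σ_{k=0}^{1} a^k/k! (terms k=0..1) = 1.00000 + 0.84025 = 1.84025
Tail: a^2/(2!(1−ρ)) = 0.70602/(2·0.5799) = 0.60877
P₀ = 1/(1.84025 + 0.60877) = 1/2.44902 = 0.408327

Final: 0.408327


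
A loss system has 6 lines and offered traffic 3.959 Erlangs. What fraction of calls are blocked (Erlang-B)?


B(c,a) = (a^c/c!) / Σ_{k=0}^{c} a^k/k!
a^6/6! = 5.347866
Σ terms (k=0..6): 1.00000 + 3.95900 + 7.83684 + 10.34202 + 10.23601 + 8.10487 + 5.34787 = 46.826609
B = 5.347866/46.826609 = 0.114206

Final: 0.114206


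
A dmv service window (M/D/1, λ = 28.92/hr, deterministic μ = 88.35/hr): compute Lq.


ρ = 28.92/88.35 = 0.3273
M/D/1: Lq = ρ²/(2(1−ρ)) = 0.1071/(2·0.6727) = 0.07964

Final: 0.07964


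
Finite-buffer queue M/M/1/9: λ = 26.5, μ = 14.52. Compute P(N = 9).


ρ = λ/μ = 26.5/14.52 = 1.8251
P_K = (1−ρ)ρ^K/(1−ρ^(K+1)) = (-0.8251·224.653567)/(1 − 410.008231)
= -185.354665/-409.008231 = 0.453181

Final: 0.453181


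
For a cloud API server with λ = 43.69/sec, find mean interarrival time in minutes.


Mean interarrival time = 1/λ = 1/43.69 second = 0.02289 second
In minutes: 0.02289 × 0.0166667 = 0.0003815 min

Final: 0.0003815 min


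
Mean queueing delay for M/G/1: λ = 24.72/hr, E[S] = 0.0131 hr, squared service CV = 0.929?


ρ = λ·E[S] = 24.72·0.0131 = 0.3238
E[S²] = E[S]²(1+C_s²) = 0.0131²·(1+0.929) = 0.0003310
Wq = λ·E[S²]/(2(1−ρ)) = 24.72·0.0003310/(2·0.6762) = 0.006051 hr

Final: 0.006051 hr


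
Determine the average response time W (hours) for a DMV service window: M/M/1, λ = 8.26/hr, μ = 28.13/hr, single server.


W = 1/(μ−λ) = 1/(28.13 − 8.26) = 1/19.87 = 0.05033 hr

Final: 0.05033 hr


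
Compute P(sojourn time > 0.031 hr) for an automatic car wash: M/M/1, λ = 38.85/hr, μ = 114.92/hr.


W ~ Exponential(μ−λ) for M/M/1.
μ − λ = 114.92 − 38.85 = 76.0700
P(W > t) = e^{−(μ−λ)t} = e^{−2.3582} = 0.094593

Final: 0.094593


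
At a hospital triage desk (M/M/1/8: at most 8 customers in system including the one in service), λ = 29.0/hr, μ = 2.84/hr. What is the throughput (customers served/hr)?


ρ = 10.2113; P_K = (1−ρ)ρ^8/(1−ρ^9) = 0.902069
λ_eff = λ(1 − P_K) = 29.0·(1 − 0.902069) = 29.0·0.097931 = 2.8400 /hr

Final: 2.8400 /hr


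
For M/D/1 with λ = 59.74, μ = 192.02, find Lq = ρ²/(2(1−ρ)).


ρ = 59.74/192.02 = 0.3111
M/D/1: Lq = ρ²/(2(1−ρ)) = 0.09679/(2·0.6889) = 0.07025

Final: 0.07025


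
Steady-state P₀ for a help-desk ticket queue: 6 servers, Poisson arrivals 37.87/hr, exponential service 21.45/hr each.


a = λ/μ = 37.87/21.45 = 1.7655; ρ = a/c = 0.2943
Σ_{k=0}^{5} a^k/k! (terms k=0..5) = 1.00000 + 1.76550 + 1.55850 + 0.91718 + 0.40482 + 0.14294 = 5.78894
Tail: a^6/(6!(1−ρ)) = 30.28364/(720·0.7057) = 0.05960
P₀ = 1/(5.78894 + 0.05960) = 1/5.84853 = 0.170983

Final: 0.170983


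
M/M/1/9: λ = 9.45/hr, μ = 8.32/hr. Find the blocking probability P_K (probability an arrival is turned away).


ρ = λ/μ = 9.45/8.32 = 1.1358
P_K = (1−ρ)ρ^K/(1−ρ^(K+1)) = (-0.1358·3.146128)/(1 − 3.573426)
= -0.427299/-2.573426 = 0.166043

Final: 0.166043


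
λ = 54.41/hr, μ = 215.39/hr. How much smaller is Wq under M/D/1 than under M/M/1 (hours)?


ρ = 54.41/215.39 = 0.2526
Wq(M/M/1) = ρ/(μ−λ) = 0.2526/160.98 = 0.001569 hr
Wq(M/D/1) = ρ/(2(μ−λ)) = 0.0007846 hr
Savings = 0.001569 − 0.0007846 = 0.0007846 hr

Final: 0.0007846 hr


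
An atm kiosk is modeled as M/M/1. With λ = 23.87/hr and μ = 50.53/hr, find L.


ρ = λ/μ = 23.87/50.53 = 0.4724
L = ρ/(1−ρ) = 0.4724/(1 − 0.4724) = 0.4724/0.5276 = 0.8953

Final: 0.8953


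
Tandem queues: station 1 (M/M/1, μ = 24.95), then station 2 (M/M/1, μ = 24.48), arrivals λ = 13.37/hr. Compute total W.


Each node sees arrival rate λ = 13.37/hr (tandem ⇒ throughput preserved).
W₁ = 1/(μ₁−λ) = 1/(24.95−13.37) = 0.08636 hr
W₂ = 1/(μ₂−λ) = 1/(24.48−13.37) = 0.09001 hr
W_total = W₁ + W₂ = 0.08636 + 0.09001 = 0.17636 hr

Final: 0.17636 hr


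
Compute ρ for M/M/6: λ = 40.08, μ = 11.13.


ρ = λ/(cμ) = 40.08/(6·11.13) = 40.08/66.78 = 0.6002

Final: 0.6002


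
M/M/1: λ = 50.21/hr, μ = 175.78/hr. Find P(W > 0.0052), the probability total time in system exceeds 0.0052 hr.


W ~ Exponential(μ−λ) for M/M/1.
μ − λ = 175.78 − 50.21 = 125.5700
P(W > t) = e^{−(μ−λ)t} = e^{−0.6530} = 0.520501

Final: 0.520501


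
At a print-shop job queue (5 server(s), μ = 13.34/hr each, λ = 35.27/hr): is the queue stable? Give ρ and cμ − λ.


Total capacity cμ = 5·13.34 = 66.70/hr
ρ = λ/(cμ) = 35.27/66.70 = 0.5288
Stable ⇔ ρ < 1: YES
Spare capacity = cμ − λ = 66.70 − 35.27 = 31.43/hr

Final: ρ = 0.5288; stable; margin = 31.43/hr


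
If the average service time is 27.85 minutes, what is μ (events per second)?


μ = 1/(service time) in consistent units.
1 second = 0.0166667 min, so μ = 0.0166667/27.85 = 0.0005984 per second

Final: 0.0005984 /sec


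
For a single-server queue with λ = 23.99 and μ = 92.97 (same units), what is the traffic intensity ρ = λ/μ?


ρ = λ/μ = 23.99/92.97 = 0.2580

Final: 0.2580


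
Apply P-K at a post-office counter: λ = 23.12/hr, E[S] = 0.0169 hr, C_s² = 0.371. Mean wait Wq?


ρ = λ·E[S] = 23.12·0.0169 = 0.3907
E[S²] = E[S]²(1+C_s²) = 0.0169²·(1+0.371) = 0.0003916
Wq = λ·E[S²]/(2(1−ρ)) = 23.12·0.0003916/(2·0.6093) = 0.007429 hr

Final: 0.007429 hr


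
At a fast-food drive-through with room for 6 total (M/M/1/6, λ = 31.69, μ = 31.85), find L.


ρ = 31.69/31.85 = 0.9950
L = ρ[1 − (K+1)ρ^K + Kρ^(K+1)] / [(1−ρ)(1−ρ^(K+1))]
Numerator: 0.9950·(1 − 7·0.970235 + 6·0.965361) = 0.0005185
Denominator: (0.005024)·(0.034639) = 0.0001740
L = 0.0005185/0.0001740 = 2.9799

Final: 2.9799


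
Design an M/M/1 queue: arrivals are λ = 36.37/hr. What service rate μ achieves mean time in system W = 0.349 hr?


W = 1/(μ−λ) ⇒ μ − λ = 1/W = 1/0.349 = 2.8653
μ = λ + 1/W = 36.37 + 2.8653 = 39.2353 per hr

Final: 39.2353 /hr


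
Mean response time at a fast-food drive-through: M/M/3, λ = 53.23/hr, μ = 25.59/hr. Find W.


a = 2.0801; ρ = 0.6934; P₀ = 0.098662
Lq = P₀·a^c·ρ/(c!(1−ρ)²) = 1.09142
Wq = Lq/λ = 1.09142/53.23 = 0.02050 hr
W = Wq + 1/μ = 0.02050 + 0.03908 = 0.05958 hr

Final: 0.05958 hr


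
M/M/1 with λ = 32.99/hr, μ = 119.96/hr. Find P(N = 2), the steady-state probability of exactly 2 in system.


ρ = 32.99/119.96 = 0.2750
P_n = (1−ρ)·ρ^n = (1 − 0.2750)·0.2750^2 = 0.7250·0.075630 = 0.054831

Final: 0.054831


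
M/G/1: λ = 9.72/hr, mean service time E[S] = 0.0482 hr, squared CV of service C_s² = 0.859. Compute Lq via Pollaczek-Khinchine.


ρ = λ·E[S] = 9.72·0.0482 = 0.4685
Lq = ρ²(1+C_s²)/(2(1−ρ)) = 0.2195·(1+0.859)/(2·0.5315)
= 0.2195·1.8590/1.0630 = 0.38386

Final: 0.38386


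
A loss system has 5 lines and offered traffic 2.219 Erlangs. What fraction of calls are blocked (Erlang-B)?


B(c,a) = (a^c/c!) / Σ_{k=0}^{c} a^k/k!
a^5/5! = 0.448338
Σ terms (k=0..5): 1.00000 + 2.21900 + 2.46198 + 1.82104 + 1.01022 + 0.44834 = 8.960588
B = 0.448338/8.960588 = 0.050034

Final: 0.050034


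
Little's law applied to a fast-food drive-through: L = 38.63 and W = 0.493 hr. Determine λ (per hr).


λ = L/W = 38.63/0.493 = 78.3570 /hr

Final: 78.3570 /hr


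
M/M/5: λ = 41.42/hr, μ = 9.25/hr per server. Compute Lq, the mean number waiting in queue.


a = λ/μ = 4.4778; ρ = a/5 = 0.8956
P₀ = 0.005239
Lq = P₀·a^c·ρ / (c!·(1−ρ)²) = 0.005239·1800.28726·0.8956/(120·0.01091)
= 6.45412

Final: 6.45412


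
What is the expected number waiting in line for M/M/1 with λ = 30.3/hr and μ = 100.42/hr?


ρ = 30.3/100.42 = 0.3017
Lq = ρ²/(1−ρ) = 0.09104/0.6983 = 0.1304

Final: 0.1304


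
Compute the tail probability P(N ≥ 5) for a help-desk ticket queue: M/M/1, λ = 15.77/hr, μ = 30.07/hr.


ρ = 15.77/30.07 = 0.5244
P(N ≥ n) = ρ^n = 0.5244^5 = 0.039673

Final: 0.039673


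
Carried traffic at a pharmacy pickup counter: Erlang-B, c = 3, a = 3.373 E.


B(3,3.373) = 0.388630 (Erlang-B)
Carried load = a(1 − B) = 3.373·(1 − 0.388630) = 3.373·0.611370 = 2.0622 E

Final: 2.0622 Erlangs


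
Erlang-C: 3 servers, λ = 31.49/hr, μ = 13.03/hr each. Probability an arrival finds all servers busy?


a = λ/μ = 2.4167; ρ = a/3 = 0.8056
P₀ = 0.054239 (from M/M/c formula)
C(c,a) = [a^c/(c!(1−ρ))]·P₀ = [14.11513/(6·0.1944)]·0.054239
= 12.10001·0.054239 = 0.656288

Final: 0.656288


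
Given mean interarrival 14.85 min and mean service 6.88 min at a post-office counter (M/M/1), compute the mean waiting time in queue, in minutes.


λ = 60/14.85 = 4.0404 /hr
μ = 60/6.88 = 8.7209 /hr
ρ = λ/μ = 4.0404/8.7209 = 0.4633
Wq = ρ/(μ−λ) = 0.4633/(8.7209−4.0404) = 0.09898 hr
In minutes: 0.09898·60 = 5.939 min

Final: 5.939 min


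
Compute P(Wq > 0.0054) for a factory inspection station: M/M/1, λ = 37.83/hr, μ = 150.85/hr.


ρ = 37.83/150.85 = 0.2508
P(Wq > t) = ρ·e^{−(μ−λ)t} = 0.2508·e^{−0.6103}
= 0.2508·0.543184 = 0.136219

Final: 0.136219


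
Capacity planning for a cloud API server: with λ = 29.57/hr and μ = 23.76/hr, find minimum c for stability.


Stability requires cμ > λ ⇔ c > λ/μ.
λ/μ = 29.57/23.76 = 1.2445
Minimum integer c = ⌊1.2445⌋ + 1 = 2
Check: 2·23.76 = 47.52 > 29.57, while 1·23.76 = 23.76 ≤ 29.57

Final: 2 servers


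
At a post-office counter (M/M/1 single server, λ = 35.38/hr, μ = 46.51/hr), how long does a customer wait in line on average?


ρ = 35.38/46.51 = 0.7607
Wq = ρ/(μ−λ) = 0.7607/(46.51 − 35.38) = 0.7607/11.13 = 0.06835 hr

Final: 0.06835 hr


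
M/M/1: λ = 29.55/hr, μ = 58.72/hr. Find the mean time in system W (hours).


W = 1/(μ−λ) = 1/(58.72 − 29.55) = 1/29.17 = 0.03428 hr

Final: 0.03428 hr


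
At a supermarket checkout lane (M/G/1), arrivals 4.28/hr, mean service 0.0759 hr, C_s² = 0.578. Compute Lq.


ρ = λ·E[S] = 4.28·0.0759 = 0.3249
Lq = ρ²(1+C_s²)/(2(1−ρ)) = 0.1055·(1+0.578)/(2·0.6751)
= 0.1055·1.5780/1.3503 = 0.12332

Final: 0.12332


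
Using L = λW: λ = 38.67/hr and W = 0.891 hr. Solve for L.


L = λW = 38.67·0.891 = 34.4550

Final: 34.4550


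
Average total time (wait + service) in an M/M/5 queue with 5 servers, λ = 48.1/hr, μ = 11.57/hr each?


a = 4.1573; ρ = 0.8315; P₀ = 0.010038
Lq = P₀·a^c·ρ/(c!(1−ρ)²) = 3.04063
Wq = Lq/λ = 3.04063/48.1 = 0.06321 hr
W = Wq + 1/μ = 0.06321 + 0.08643 = 0.14965 hr

Final: 0.14965 hr


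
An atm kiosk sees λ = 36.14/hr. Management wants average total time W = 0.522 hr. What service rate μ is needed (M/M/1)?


W = 1/(μ−λ) ⇒ μ − λ = 1/W = 1/0.522 = 1.9157
μ = λ + 1/W = 36.14 + 1.9157 = 38.0557 per hr

Final: 38.0557 /hr


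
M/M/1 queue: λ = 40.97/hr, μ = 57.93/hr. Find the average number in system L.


ρ = λ/μ = 40.97/57.93 = 0.7072
L = ρ/(1−ρ) = 0.7072/(1 − 0.7072) = 0.7072/0.2928 = 2.4157

Final: 2.4157


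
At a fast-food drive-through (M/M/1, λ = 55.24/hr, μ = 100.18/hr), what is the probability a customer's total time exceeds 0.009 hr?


W ~ Exponential(μ−λ) for M/M/1.
μ − λ = 100.18 − 55.24 = 44.9400
P(W > t) = e^{−(μ−λ)t} = e^{−0.4045} = 0.667337

Final: 0.667337


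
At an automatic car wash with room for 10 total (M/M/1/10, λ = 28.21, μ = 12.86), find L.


ρ = 28.21/12.86 = 2.1936
L = ρ[1 − (K+1)ρ^K + Kρ^(K+1)] / [(1−ρ)(1−ρ^(K+1))]
Numerator: 2.1936·(1 − 11·2580.008731 + 10·5659.568142) = 61896.568698
Denominator: (-1.1936)·(-5658.568142) = 6754.200698
L = 61896.568698/6754.200698 = 9.1642

Final: 9.1642


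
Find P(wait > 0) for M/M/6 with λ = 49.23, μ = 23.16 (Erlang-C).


a = λ/μ = 2.1256; ρ = a/6 = 0.3543
P₀ = 0.119100 (from M/M/c formula)
C(c,a) = [a^c/(c!(1−ρ))]·P₀ = [92.24603/(720·0.6457)]·0.119100
= 0.19841·0.119100 = 0.023631

Final: 0.023631


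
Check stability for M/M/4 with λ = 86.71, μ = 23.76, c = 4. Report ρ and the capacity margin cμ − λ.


Total capacity cμ = 4·23.76 = 95.04/hr
ρ = λ/(cμ) = 86.71/95.04 = 0.9124
Stable ⇔ ρ < 1: YES
Spare capacity = cμ − λ = 95.04 − 86.71 = 8.33/hr

Final: ρ = 0.9124; stable; margin = 8.33/hr


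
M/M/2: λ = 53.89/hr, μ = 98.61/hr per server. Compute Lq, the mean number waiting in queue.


a = λ/μ = 0.5465; ρ = a/2 = 0.2732
P₀ = 0.570786
Lq = P₀·a^c·ρ / (c!·(1−ρ)²) = 0.570786·0.29866·0.2732/(2·0.52817)
= 0.04410

Final: 0.04410


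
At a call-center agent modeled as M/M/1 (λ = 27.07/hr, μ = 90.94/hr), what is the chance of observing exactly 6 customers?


ρ = 27.07/90.94 = 0.2977
P_n = (1−ρ)·ρ^n = (1 − 0.2977)·0.2977^6 = 0.7023·0.0006957 = 0.0004886

Final: 0.0004886


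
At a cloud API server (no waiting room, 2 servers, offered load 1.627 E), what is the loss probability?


B(c,a) = (a^c/c!) / Σ_{k=0}^{c} a^k/k!
a^2/2! = 1.323565
Σ terms (k=0..2): 1.00000 + 1.62700 + 1.32356 = 3.950565
B = 1.323565/3.950565 = 0.335032

Final: 0.335032


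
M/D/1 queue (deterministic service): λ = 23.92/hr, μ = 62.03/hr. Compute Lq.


ρ = 23.92/62.03 = 0.3856
M/D/1: Lq = ρ²/(2(1−ρ)) = 0.1487/(2·0.6144) = 0.12102

Final: 0.12102


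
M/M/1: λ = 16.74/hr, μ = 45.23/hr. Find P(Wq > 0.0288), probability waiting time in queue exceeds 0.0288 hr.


ρ = 16.74/45.23 = 0.3701
P(Wq > t) = ρ·e^{−(μ−λ)t} = 0.3701·e^{−0.8205}
= 0.3701·0.440206 = 0.162924

Final: 0.162924


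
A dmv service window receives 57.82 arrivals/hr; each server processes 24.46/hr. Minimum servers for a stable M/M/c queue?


Stability requires cμ > λ ⇔ c > λ/μ.
λ/μ = 57.82/24.46 = 2.3639
Minimum integer c = ⌊2.3639⌋ + 1 = 3
Check: 3·24.46 = 73.38 > 57.82, while 2·24.46 = 48.92 ≤ 57.82

Final: 3 servers


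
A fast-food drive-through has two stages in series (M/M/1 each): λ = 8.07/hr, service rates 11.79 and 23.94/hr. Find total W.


Each node sees arrival rate λ = 8.07/hr (tandem ⇒ throughput preserved).
W₁ = 1/(μ₁−λ) = 1/(11.79−8.07) = 0.26882 hr
W₂ = 1/(μ₂−λ) = 1/(23.94−8.07) = 0.06301 hr
W_total = W₁ + W₂ = 0.26882 + 0.06301 = 0.33183 hr

Final: 0.33183 hr


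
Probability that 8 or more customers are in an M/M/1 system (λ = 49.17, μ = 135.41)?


ρ = 49.17/135.41 = 0.3631
P(N ≥ n) = ρ^n = 0.3631^8 = 0.0003023

Final: 0.0003023


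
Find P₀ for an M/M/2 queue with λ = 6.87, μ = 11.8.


a = λ/μ = 6.87/11.8 = 0.5822; ρ = a/c = 0.2911
Σ_{k=0}^{1} a^k/k! (terms k=0..1) = 1.00000 + 0.58220 = 1.58220
Tail: a^2/(2!(1−ρ)) = 0.33896/(2·0.7089) = 0.23908
P₀ = 1/(1.58220 + 0.23908) = 1/1.82128 = 0.549065

Final: 0.549065


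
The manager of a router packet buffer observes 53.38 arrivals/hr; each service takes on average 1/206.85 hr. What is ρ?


ρ = λ/μ = 53.38/206.85 = 0.2581

Final: 0.2581


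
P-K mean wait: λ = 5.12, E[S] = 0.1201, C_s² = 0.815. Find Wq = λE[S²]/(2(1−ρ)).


ρ = λ·E[S] = 5.12·0.1201 = 0.6149
E[S²] = E[S]²(1+C_s²) = 0.1201²·(1+0.815) = 0.026180
Wq = λ·E[S²]/(2(1−ρ)) = 5.12·0.026180/(2·0.3851) = 0.17404 hr

Final: 0.17404 hr


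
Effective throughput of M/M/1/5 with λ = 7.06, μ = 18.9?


ρ = 0.3735; P_K = (1−ρ)ρ^5/(1−ρ^6) = 0.004569
λ_eff = λ(1 − P_K) = 7.06·(1 − 0.004569) = 7.06·0.995431 = 7.0277 /hr

Final: 7.0277 /hr


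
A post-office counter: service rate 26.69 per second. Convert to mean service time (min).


Mean service time = 1/μ = 1/26.69 second = 0.03747 second
In minutes: 0.03747 × 0.0166667 = 0.0006245 min

Final: 0.0006245 min


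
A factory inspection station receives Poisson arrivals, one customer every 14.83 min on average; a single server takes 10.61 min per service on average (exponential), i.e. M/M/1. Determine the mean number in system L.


λ = 60/14.83 = 4.0459 /hr
μ = 60/10.61 = 5.6550 /hr
ρ = λ/μ = 4.0459/5.6550 = 0.7154
L = ρ/(1−ρ) = 0.7154/0.2846 = 2.5142

Final: 2.5142


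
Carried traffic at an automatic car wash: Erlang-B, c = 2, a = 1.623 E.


B(2,1.623) = 0.334275 (Erlang-B)
Carried load = a(1 − B) = 1.623·(1 − 0.334275) = 1.623·0.665725 = 1.0805 E

Final: 1.0805 Erlangs


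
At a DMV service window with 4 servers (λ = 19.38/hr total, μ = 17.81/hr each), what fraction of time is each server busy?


ρ = λ/(cμ) = 19.38/(4·17.81) = 19.38/71.24 = 0.2720

Final: 0.2720


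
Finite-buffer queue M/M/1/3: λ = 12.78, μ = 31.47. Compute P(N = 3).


ρ = λ/μ = 12.78/31.47 = 0.4061
P_K = (1−ρ)ρ^K/(1−ρ^(K+1)) = (0.5939·0.066973)/(1 − 0.027198)
= 0.039775/0.972802 = 0.040887

Final: 0.040887


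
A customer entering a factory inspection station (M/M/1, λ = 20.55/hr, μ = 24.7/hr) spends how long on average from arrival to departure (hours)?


W = 1/(μ−λ) = 1/(24.7 − 20.55) = 1/4.15 = 0.2410 hr

Final: 0.2410 hr


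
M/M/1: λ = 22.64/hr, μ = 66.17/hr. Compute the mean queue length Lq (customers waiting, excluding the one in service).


ρ = 22.64/66.17 = 0.3421
Lq = ρ²/(1−ρ) = 0.1171/0.6579 = 0.1780

Final: 0.1780


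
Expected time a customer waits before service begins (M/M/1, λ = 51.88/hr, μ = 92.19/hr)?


ρ = 51.88/92.19 = 0.5628
Wq = ρ/(μ−λ) = 0.5628/(92.19 − 51.88) = 0.5628/40.31 = 0.01396 hr

Final: 0.01396 hr


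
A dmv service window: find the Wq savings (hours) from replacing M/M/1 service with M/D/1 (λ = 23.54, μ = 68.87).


ρ = 23.54/68.87 = 0.3418
Wq(M/M/1) = ρ/(μ−λ) = 0.3418/45.33 = 0.007540 hr
Wq(M/D/1) = ρ/(2(μ−λ)) = 0.003770 hr
Savings = 0.007540 − 0.003770 = 0.003770 hr

Final: 0.003770 hr


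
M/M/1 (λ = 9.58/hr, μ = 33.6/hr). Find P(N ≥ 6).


ρ = 9.58/33.6 = 0.2851
P(N ≥ n) = ρ^n = 0.2851^6 = 0.0005372

Final: 0.0005372


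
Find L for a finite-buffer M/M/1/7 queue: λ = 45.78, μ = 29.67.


ρ = 45.78/29.67 = 1.5430
L = ρ[1 − (K+1)ρ^K + Kρ^(K+1)] / [(1−ρ)(1−ρ^(K+1))]
Numerator: 1.5430·(1 − 8·20.821293 + 7·32.126687) = 91.523682
Denominator: (-0.5430)·(-31.126687) = 16.900941
L = 91.523682/16.900941 = 5.4153

Final: 5.4153


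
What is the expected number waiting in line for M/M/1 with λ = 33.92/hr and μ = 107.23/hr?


ρ = 33.92/107.23 = 0.3163
Lq = ρ²/(1−ρ) = 0.1001/0.6837 = 0.1464

Final: 0.1464


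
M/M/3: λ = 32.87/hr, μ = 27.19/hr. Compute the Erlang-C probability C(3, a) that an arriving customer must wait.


a = λ/μ = 1.2089; ρ = a/3 = 0.4030
P₀ = 0.291306 (from M/M/c formula)
C(c,a) = [a^c/(c!(1−ρ))]·P₀ = [1.76674/(6·0.5970)]·0.291306
= 0.49320·0.291306 = 0.143672

Final: 0.143672


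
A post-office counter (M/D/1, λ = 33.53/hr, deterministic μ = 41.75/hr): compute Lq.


ρ = 33.53/41.75 = 0.8031
M/D/1: Lq = ρ²/(2(1−ρ)) = 0.6450/(2·0.1969) = 1.63798

Final: 1.63798


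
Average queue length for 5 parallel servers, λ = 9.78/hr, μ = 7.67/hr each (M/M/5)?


a = λ/μ = 1.2751; ρ = a/5 = 0.2550
P₀ = 0.279220
Lq = P₀·a^c·ρ / (c!·(1−ρ)²) = 0.279220·3.37068·0.2550/(120·0.55500)
= 0.003604

Final: 0.003604


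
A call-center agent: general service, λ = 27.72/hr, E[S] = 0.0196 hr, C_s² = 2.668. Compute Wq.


ρ = λ·E[S] = 27.72·0.0196 = 0.5433
E[S²] = E[S]²(1+C_s²) = 0.0196²·(1+2.668) = 0.001409
Wq = λ·E[S²]/(2(1−ρ)) = 27.72·0.001409/(2·0.4567) = 0.04276 hr

Final: 0.04276 hr


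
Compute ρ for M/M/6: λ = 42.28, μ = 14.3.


ρ = λ/(cμ) = 42.28/(6·14.3) = 42.28/85.80 = 0.4928

Final: 0.4928


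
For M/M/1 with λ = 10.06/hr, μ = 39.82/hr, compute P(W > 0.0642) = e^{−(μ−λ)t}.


W ~ Exponential(μ−λ) for M/M/1.
μ − λ = 39.82 − 10.06 = 29.7600
P(W > t) = e^{−(μ−λ)t} = e^{−1.9106} = 0.147993

Final: 0.147993


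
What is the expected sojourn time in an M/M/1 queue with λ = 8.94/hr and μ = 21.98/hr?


W = 1/(μ−λ) = 1/(21.98 − 8.94) = 1/13.04 = 0.07669 hr

Final: 0.07669 hr


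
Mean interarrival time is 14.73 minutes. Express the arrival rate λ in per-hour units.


λ = 1/(interarrival time) in consistent units.
1 hour = 60 min, so λ = 60/14.73 = 4.0733 per hour

Final: 4.0733 /hr


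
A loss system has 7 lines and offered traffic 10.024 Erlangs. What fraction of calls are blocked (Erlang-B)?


B(c,a) = (a^c/c!) / Σ_{k=0}^{c} a^k/k!
a^7/7! = 2017.701280
Σ terms (k=0..7): 1.00000 + 10.02400 + 50.24029 + 167.86955 + 420.68109 + 843.38145 + 1409.00927 + 2017.70128 = 4919.906929
B = 2017.701280/4919.906929 = 0.410110

Final: 0.410110


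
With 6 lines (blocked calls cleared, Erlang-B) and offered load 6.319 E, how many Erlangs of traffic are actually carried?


B(6,6.319) = 0.286944 (Erlang-B)
Carried load = a(1 − B) = 6.319·(1 − 0.286944) = 6.319·0.713056 = 4.5058 E

Final: 4.5058 Erlangs


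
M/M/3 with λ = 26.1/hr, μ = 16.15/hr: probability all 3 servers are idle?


a = λ/μ = 26.1/16.15 = 1.6161; ρ = a/c = 0.5387
Σ_{k=0}^{2} a^k/k! (terms k=0..2) = 1.00000 + 1.61610 + 1.30589 = 3.92199
Tail: a^3/(3!(1−ρ)) = 4.22089/(6·0.4613) = 1.52500
P₀ = 1/(3.92199 + 1.52500) = 1/5.44698 = 0.183588

Final: 0.183588


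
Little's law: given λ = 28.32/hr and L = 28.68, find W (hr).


W = L/λ = 28.68/28.32 = 1.0127 hr

Final: 1.0127 hr


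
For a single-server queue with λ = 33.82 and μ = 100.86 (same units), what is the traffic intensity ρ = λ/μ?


ρ = λ/μ = 33.82/100.86 = 0.3353

Final: 0.3353


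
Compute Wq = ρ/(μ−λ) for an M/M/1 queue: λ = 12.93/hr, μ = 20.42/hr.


ρ = 12.93/20.42 = 0.6332
Wq = ρ/(μ−λ) = 0.6332/(20.42 − 12.93) = 0.6332/7.49 = 0.08454 hr

Final: 0.08454 hr


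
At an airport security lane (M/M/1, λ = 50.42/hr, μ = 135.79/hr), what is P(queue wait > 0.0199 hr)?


ρ = 50.42/135.79 = 0.3713
P(Wq > t) = ρ·e^{−(μ−λ)t} = 0.3713·e^{−1.6989}
= 0.3713·0.182891 = 0.067909

Final: 0.067909


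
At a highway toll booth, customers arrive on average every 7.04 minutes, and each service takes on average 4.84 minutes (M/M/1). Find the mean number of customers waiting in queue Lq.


λ = 60/7.04 = 8.5227 /hr
μ = 60/4.84 = 12.3967 /hr
ρ = λ/μ = 8.5227/12.3967 = 0.6875
Lq = ρ²/(1−ρ) = 0.4727/0.3125 = 1.5125

Final: 1.5125


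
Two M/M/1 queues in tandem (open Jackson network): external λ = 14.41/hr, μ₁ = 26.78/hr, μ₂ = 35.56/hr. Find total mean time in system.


Each node sees arrival rate λ = 14.41/hr (tandem ⇒ throughput preserved).
W₁ = 1/(μ₁−λ) = 1/(26.78−14.41) = 0.08084 hr
W₂ = 1/(μ₂−λ) = 1/(35.56−14.41) = 0.04728 hr
W_total = W₁ + W₂ = 0.08084 + 0.04728 = 0.12812 hr

Final: 0.12812 hr


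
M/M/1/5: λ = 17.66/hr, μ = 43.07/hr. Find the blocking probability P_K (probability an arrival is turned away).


ρ = λ/μ = 17.66/43.07 = 0.4100
P_K = (1−ρ)ρ^K/(1−ρ^(K+1)) = (0.5900·0.011590)/(1 − 0.004752)
= 0.006838/0.995248 = 0.006870

Final: 0.006870


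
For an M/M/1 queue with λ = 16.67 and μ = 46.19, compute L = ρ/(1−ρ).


ρ = λ/μ = 16.67/46.19 = 0.3609
L = ρ/(1−ρ) = 0.3609/(1 − 0.3609) = 0.3609/0.6391 = 0.5647

Final: 0.5647


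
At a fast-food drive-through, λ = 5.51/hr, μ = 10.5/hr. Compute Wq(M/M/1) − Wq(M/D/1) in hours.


ρ = 5.51/10.5 = 0.5248
Wq(M/M/1) = ρ/(μ−λ) = 0.5248/4.99 = 0.10516 hr
Wq(M/D/1) = ρ/(2(μ−λ)) = 0.05258 hr
Savings = 0.10516 − 0.05258 = 0.05258 hr

Final: 0.05258 hr


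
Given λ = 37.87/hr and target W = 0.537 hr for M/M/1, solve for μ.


W = 1/(μ−λ) ⇒ μ − λ = 1/W = 1/0.537 = 1.8622
μ = λ + 1/W = 37.87 + 1.8622 = 39.7322 per hr

Final: 39.7322 /hr


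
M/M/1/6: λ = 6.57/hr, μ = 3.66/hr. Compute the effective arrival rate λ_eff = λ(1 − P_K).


ρ = 1.7951; P_K = (1−ρ)ρ^6/(1−ρ^7) = 0.450422
λ_eff = λ(1 − P_K) = 6.57·(1 − 0.450422) = 6.57·0.549578 = 3.6107 /hr

Final: 3.6107 /hr


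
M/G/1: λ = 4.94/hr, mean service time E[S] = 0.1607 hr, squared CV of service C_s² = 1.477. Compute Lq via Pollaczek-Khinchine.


ρ = λ·E[S] = 4.94·0.1607 = 0.7939
Lq = ρ²(1+C_s²)/(2(1−ρ)) = 0.6302·(1+1.477)/(2·0.2061)
= 0.6302·2.4770/0.4123 = 3.78630

Final: 3.78630


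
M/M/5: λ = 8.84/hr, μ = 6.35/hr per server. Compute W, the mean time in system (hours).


a = 1.3921; ρ = 0.2784; P₀ = 0.248282
Lq = P₀·a^c·ρ/(c!(1−ρ)²) = 0.005785
Wq = Lq/λ = 0.005785/8.84 = 0.0006544 hr
W = Wq + 1/μ = 0.0006544 + 0.15748 = 0.15813 hr

Final: 0.15813 hr


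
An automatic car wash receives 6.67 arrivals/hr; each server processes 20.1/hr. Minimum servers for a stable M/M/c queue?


Stability requires cμ > λ ⇔ c > λ/μ.
λ/μ = 6.67/20.1 = 0.3318
Minimum integer c = ⌊0.3318⌋ + 1 = 1
Check: 1·20.1 = 20.10 > 6.67, while 0·20.1 = 0.00 ≤ 6.67

Final: 1 servers


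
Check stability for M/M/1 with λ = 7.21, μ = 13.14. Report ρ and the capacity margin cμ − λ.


Total capacity cμ = 1·13.14 = 13.14/hr
ρ = λ/(cμ) = 7.21/13.14 = 0.5487
Stable ⇔ ρ < 1: YES
Spare capacity = cμ − λ = 13.14 − 7.21 = 5.93/hr

Final: ρ = 0.5487; stable; margin = 5.93/hr


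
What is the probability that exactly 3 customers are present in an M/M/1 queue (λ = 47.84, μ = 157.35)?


ρ = 47.84/157.35 = 0.3040
P_n = (1−ρ)·ρ^n = (1 − 0.3040)·0.3040^3 = 0.6960·0.028104 = 0.019560

Final: 0.019560


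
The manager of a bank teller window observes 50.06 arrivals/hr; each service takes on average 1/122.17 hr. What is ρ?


ρ = λ/μ = 50.06/122.17 = 0.4098

Final: 0.4098


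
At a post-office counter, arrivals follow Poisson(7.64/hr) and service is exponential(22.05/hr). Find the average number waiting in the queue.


ρ = 7.64/22.05 = 0.3465
Lq = ρ²/(1−ρ) = 0.1201/0.6535 = 0.1837

Final: 0.1837


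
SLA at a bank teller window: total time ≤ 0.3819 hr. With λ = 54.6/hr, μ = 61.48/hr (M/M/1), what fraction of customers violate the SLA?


W ~ Exponential(μ−λ) for M/M/1.
μ − λ = 61.48 − 54.6 = 6.8800
P(W > t) = e^{−(μ−λ)t} = e^{−2.6275} = 0.072261

Final: 0.072261


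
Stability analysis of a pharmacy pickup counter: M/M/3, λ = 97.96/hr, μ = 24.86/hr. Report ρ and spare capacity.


Total capacity cμ = 3·24.86 = 74.58/hr
ρ = λ/(cμ) = 97.96/74.58 = 1.3135
Stable ⇔ ρ < 1: NO
Spare capacity = cμ − λ = 74.58 − 97.96 = -23.38/hr

Final: ρ = 1.3135; unstable; margin = -23.38/hr


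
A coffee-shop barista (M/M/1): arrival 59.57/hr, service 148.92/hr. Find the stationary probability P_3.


ρ = 59.57/148.92 = 0.4000
P_n = (1−ρ)·ρ^n = (1 − 0.4000)·0.4000^3 = 0.6000·0.064006 = 0.038403

Final: 0.038403


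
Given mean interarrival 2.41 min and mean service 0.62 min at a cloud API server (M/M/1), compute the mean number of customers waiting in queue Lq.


λ = 60/2.41 = 24.8963 /hr
μ = 60/0.62 = 96.7742 /hr
ρ = λ/μ = 24.8963/96.7742 = 0.2573
Lq = ρ²/(1−ρ) = 0.06618/0.7427 = 0.08911

Final: 0.08911


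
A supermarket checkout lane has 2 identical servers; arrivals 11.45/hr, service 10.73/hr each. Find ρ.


ρ = λ/(cμ) = 11.45/(2·10.73) = 11.45/21.46 = 0.5336

Final: 0.5336


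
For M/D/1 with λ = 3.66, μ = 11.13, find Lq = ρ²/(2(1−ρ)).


ρ = 3.66/11.13 = 0.3288
M/D/1: Lq = ρ²/(2(1−ρ)) = 0.1081/(2·0.6712) = 0.08056

Final: 0.08056


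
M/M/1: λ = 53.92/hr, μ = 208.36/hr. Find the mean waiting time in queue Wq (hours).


ρ = 53.92/208.36 = 0.2588
Wq = ρ/(μ−λ) = 0.2588/(208.36 − 53.92) = 0.2588/154.44 = 0.001676 hr

Final: 0.001676 hr


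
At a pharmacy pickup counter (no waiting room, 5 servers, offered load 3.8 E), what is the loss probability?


B(c,a) = (a^c/c!) / Σ_{k=0}^{c} a^k/k!
a^5/5! = 6.602931
Σ terms (k=0..5): 1.00000 + 3.80000 + 7.22000 + 9.14533 + 8.68807 + 6.60293 = 36.456331
B = 6.602931/36.456331 = 0.181119

Final: 0.181119


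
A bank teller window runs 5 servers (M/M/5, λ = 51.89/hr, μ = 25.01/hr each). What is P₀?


a = λ/μ = 51.89/25.01 = 2.0748; ρ = a/c = 0.4150
Σ_{k=0}^{4} a^k/k! (terms k=0..4) = 1.00000 + 2.07477 + 2.15234 + 1.48853 + 0.77209 = 7.48773
Tail: a^5/(5!(1−ρ)) = 38.44589/(120·0.5850) = 0.54762
P₀ = 1/(7.48773 + 0.54762) = 1/8.03535 = 0.124450

Final: 0.124450


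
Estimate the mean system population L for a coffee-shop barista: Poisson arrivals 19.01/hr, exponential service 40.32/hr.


ρ = λ/μ = 19.01/40.32 = 0.4715
L = ρ/(1−ρ) = 0.4715/(1 − 0.4715) = 0.4715/0.5285 = 0.8921

Final: 0.8921


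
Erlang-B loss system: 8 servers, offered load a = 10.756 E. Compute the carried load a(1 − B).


B(8,10.756) = 0.372343 (Erlang-B)
Carried load = a(1 − B) = 10.756·(1 − 0.372343) = 10.756·0.627657 = 6.7511 E

Final: 6.7511 Erlangs


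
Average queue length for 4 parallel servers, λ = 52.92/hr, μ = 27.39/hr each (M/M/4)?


a = λ/μ = 1.9321; ρ = a/4 = 0.4830
P₀ = 0.140375
Lq = P₀·a^c·ρ / (c!·(1−ρ)²) = 0.140375·13.93514·0.4830/(24·0.26727)
= 0.14730

Final: 0.14730


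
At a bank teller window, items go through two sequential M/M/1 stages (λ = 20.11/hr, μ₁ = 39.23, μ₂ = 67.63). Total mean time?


Each node sees arrival rate λ = 20.11/hr (tandem ⇒ throughput preserved).
W₁ = 1/(μ₁−λ) = 1/(39.23−20.11) = 0.05230 hr
W₂ = 1/(μ₂−λ) = 1/(67.63−20.11) = 0.02104 hr
W_total = W₁ + W₂ = 0.05230 + 0.02104 = 0.07335 hr

Final: 0.07335 hr


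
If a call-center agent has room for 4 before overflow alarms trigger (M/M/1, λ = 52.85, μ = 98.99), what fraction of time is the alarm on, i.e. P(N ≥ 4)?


ρ = 52.85/98.99 = 0.5339
P(N ≥ n) = ρ^n = 0.5339^4 = 0.081248

Final: 0.081248


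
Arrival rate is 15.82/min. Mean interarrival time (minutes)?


Mean interarrival time = 1/λ = 1/15.82 minute = 0.06321 minute
In minutes: 0.06321 × 1 = 0.06321 min

Final: 0.06321 min
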